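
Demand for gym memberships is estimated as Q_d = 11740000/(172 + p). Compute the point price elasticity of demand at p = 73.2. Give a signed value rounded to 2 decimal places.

-0.30

dQ_d/dp = −11740000/(172 + p)² = -195.266. At p = 73.2, Q_d = 47879.3.
Ed = (dQ_d/dp)·(p/Q_d) = (-195.266) × (73.2/47879.3) = -0.2985…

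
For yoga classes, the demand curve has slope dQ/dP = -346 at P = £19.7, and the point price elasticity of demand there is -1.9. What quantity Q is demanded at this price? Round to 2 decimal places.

3587.47

Ed = (dQ/dP)·(P/Q) ⇒ Q = (dQ/dP)·P/Ed = (-346)·19.7/(-1.9) = 3587.4736…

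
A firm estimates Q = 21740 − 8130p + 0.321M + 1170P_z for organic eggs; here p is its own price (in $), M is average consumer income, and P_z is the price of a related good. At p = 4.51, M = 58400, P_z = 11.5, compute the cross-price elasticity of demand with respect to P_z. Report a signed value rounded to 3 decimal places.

At the given values, Q = 21740 − 8130(4.51) + 0.321(58400) + 1170(11.5) = 17275.1.
∂Q/∂P_z = 1170.
E = (1170) × (11.5/17275.1) = 0.77886…

0.779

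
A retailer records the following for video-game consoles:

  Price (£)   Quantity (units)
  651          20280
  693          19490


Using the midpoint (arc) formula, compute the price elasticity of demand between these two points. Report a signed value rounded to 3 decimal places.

%ΔQ = (19490 − 20280) / [(20280 + 19490)/2] = -790/19885 = -0.039728…
%ΔP = (693 − 651) / [(651 + 693)/2] = 42/672 = 0.0625
Arc Ed = %ΔQ / %ΔP = (-790/19885) / (42/672) = -0.63565…

-0.636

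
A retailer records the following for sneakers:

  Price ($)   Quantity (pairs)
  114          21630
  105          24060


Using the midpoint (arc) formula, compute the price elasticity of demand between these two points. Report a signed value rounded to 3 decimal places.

%ΔQ = (24060 − 21630) / [(21630 + 24060)/2] = 2430/22845 = 0.106369…
%ΔP = (105 − 114) / [(114 + 105)/2] = -9/109.5 = -0.082191…
Arc Ed = %ΔQ / %ΔP = (2430/22845) / (-9/109.5) = -1.29415…

-1.294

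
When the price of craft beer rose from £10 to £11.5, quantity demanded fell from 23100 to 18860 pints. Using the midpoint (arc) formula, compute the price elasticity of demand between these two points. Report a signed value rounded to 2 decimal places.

%ΔQ = (18860 − 23100) / [(23100 + 18860)/2] = -4240/20980 = -0.202097…
%ΔP = (11.5 − 10) / [(10 + 11.5)/2] = 1.5/10.75 = 0.139534…
Arc Ed = %ΔQ / %ΔP = (-4240/20980) / (1.5/10.75) = -1.4483…

-1.45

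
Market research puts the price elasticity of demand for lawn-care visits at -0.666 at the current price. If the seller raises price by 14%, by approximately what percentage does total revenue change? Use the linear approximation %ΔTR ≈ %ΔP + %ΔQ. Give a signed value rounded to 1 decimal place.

+4.7%

%ΔQ ≈ Ed × %ΔP = (-0.666) × (+14%) = -9.3240%
%ΔTR ≈ %ΔP + %ΔQ = (+14%) + (-9.3240%) = +4.6760%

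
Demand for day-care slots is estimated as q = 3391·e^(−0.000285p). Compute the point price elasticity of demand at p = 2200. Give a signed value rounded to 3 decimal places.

dq/dp = −0.000285·q = -0.516262. At p = 2200, q = 1811.44.
Ed = (dq/dp)·(p/q) = (-0.516262) × (2200/1811.44) = -0.627

-0.627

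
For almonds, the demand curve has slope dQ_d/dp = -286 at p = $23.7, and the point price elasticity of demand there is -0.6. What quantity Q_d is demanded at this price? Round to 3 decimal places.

11297.000

Ed = (dQ_d/dp)·(p/Q_d) ⇒ Q_d = (dQ_d/dp)·p/Ed = (-286)·23.7/(-0.6) = 11297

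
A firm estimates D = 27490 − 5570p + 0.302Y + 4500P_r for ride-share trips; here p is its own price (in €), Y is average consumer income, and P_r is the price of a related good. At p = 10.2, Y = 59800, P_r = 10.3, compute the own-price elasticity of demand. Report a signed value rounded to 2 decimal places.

At the given values, D = 27490 − 5570(10.2) + 0.302(59800) + 4500(10.3) = 35085.6.
∂D/∂p = −5570.
E = (-5570) × (10.2/35085.6) = -1.6192…

-1.62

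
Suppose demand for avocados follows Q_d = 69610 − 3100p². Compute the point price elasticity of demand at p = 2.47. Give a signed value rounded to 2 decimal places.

dQ_d/dp = −2·3100·p = -15314. At p = 2.47, Q_d = 50697.21.
Ed = (dQ_d/dp)·(p/Q_d) = (-15314) × (2.47/50697.21) = -0.7461…

-0.75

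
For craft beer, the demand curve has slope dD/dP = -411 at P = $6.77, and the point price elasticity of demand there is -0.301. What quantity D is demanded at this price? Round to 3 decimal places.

9244.086

Ed = (dD/dP)·(P/D) ⇒ D = (dD/dP)·P/Ed = (-411)·6.77/(-0.301) = 9244.08637…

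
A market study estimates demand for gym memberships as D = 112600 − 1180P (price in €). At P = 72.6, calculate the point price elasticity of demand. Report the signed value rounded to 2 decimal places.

dD/dP = −1180. At P = 72.6, D = 112600 − 1180(72.6) = 26932.
Ed = (dD/dP)·(P/D) = −1180 × (72.6/26932) = -3.1809…

-3.18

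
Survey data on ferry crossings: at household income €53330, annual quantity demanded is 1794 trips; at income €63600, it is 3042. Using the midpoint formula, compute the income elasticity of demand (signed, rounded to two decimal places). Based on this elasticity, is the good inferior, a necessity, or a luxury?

%ΔQ = (3042 − 1794)/[( 1794 + 3042)/2] = 1248/2418 = 0.516129…
%ΔIncome = (63600 − 53330)/[( 53330 + 63600)/2] = 10270/58465 = 0.175660…
E_income = (1248/2418) / (10270/58465) = 2.9382…
E_income > 1 ⇒ normal good, luxury.

2.94; luxury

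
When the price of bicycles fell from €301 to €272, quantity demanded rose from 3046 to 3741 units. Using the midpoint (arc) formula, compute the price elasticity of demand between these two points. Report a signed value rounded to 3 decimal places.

-2.023

%ΔQ = (3741 − 3046) / [(3046 + 3741)/2] = 695/3393.5 = 0.204803…
%ΔP = (272 − 301) / [(301 + 272)/2] = -29/286.5 = -0.101221…
Arc Ed = %ΔQ / %ΔP = (695/3393.5) / (-29/286.5) = -2.02331…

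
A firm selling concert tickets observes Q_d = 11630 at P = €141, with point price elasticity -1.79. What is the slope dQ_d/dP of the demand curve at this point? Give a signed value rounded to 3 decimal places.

-147.643

Ed = (dQ_d/dP)·(P/Q_d) ⇒ dQ_d/dP = Ed·Q_d/P = (-1.79)·11630/141 = -147.64326…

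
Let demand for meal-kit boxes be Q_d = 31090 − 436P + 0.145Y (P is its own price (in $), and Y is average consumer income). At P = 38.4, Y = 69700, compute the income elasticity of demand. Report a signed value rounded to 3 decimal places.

0.413

At the given values, Q_d = 31090 − 436(38.4) + 0.145(69700) = 24454.1.
∂Q_d/∂Y = 0.145.
E = (0.145) × (69700/24454.1) = 0.41328…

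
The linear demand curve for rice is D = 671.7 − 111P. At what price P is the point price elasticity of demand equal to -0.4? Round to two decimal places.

Ed = −111P/(671.7 − 111P). Set this equal to -0.4:
111P = 0.4·(671.7 − 111P) ⇒ 111P(1 + 0.4) = 0.4·671.7
P = 0.4·671.7 / (111·1.4) = 1.7289…

1.73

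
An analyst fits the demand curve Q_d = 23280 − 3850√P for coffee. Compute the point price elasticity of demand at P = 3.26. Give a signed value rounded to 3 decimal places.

-0.213

dQ_d/dP = −3850/(2√P) = -1066.16. At P = 3.26, Q_d = 16328.6.
Ed = (dQ_d/dP)·(P/Q_d) = (-1066.16) × (3.26/16328.6) = -0.21285…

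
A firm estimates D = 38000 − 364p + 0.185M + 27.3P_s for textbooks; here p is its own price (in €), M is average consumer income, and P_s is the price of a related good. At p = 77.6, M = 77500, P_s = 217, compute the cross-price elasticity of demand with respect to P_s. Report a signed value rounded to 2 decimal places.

0.20

At the given values, D = 38000 − 364(77.6) + 0.185(77500) + 27.3(217) = 30015.2.
∂D/∂P_s = 27.3.
E = (27.3) × (217/30015.2) = 0.1973…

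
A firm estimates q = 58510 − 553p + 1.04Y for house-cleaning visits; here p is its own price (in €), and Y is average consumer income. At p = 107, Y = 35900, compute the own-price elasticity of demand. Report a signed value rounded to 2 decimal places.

At the given values, q = 58510 − 553(107) + 1.04(35900) = 36675.
∂q/∂p = −553.
E = (-553) × (107/36675) = -1.6133…

-1.61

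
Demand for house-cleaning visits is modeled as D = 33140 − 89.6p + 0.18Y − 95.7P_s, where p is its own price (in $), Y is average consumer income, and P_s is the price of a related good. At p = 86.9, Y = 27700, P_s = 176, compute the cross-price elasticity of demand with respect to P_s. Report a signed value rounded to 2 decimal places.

At the given values, D = 33140 − 89.6(86.9) + 0.18(27700) − 95.7(176) = 13496.56.
∂D/∂P_s = -95.7.
E = (-95.7) × (176/13496.56) = -1.2479…

-1.25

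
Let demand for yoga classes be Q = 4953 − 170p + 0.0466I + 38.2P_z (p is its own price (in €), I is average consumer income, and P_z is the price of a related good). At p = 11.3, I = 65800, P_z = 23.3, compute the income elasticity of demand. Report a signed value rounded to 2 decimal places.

At the given values, Q = 4953 − 170(11.3) + 0.0466(65800) + 38.2(23.3) = 6988.34.
∂Q/∂I = 0.0466.
E = (0.0466) × (65800/6988.34) = 0.4387…

0.44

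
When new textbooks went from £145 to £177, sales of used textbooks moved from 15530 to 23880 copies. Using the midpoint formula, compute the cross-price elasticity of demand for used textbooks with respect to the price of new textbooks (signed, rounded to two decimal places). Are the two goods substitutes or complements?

%ΔQ_{used textbooks} = (23880 − 15530)/avg = 8350/19705 = 0.423750…
%ΔP_{new textbooks} = (177 − 145)/avg = 32/161 = 0.198757…
E_cross = (8350/19705) / (32/161) = 2.1319…
E_cross > 0 ⇒ the goods are substitutes.

2.13; substitutes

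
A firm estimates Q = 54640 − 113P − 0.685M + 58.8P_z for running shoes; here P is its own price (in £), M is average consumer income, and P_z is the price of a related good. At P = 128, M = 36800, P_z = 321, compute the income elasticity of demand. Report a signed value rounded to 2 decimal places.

-0.74

At the given values, Q = 54640 − 113(128) − 0.685(36800) + 58.8(321) = 33842.8.
∂Q/∂M = -0.685.
E = (-0.685) × (36800/33842.8) = -0.7448…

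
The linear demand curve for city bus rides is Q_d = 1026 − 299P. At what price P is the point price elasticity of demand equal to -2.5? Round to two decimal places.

2.45

Ed = −299P/(1026 − 299P). Set this equal to -2.5:
299P = 2.5·(1026 − 299P) ⇒ 299P(1 + 2.5) = 2.5·1026
P = 2.5·1026 / (299·3.5) = 2.4510…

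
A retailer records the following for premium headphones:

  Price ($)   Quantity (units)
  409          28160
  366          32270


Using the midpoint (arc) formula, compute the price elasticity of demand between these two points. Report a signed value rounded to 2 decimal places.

%ΔQ = (32270 − 28160) / [(28160 + 32270)/2] = 4110/30215 = 0.136025…
%ΔP = (366 − 409) / [(409 + 366)/2] = -43/387.5 = -0.110967…
Arc Ed = %ΔQ / %ΔP = (4110/30215) / (-43/387.5) = -1.2258…

-1.23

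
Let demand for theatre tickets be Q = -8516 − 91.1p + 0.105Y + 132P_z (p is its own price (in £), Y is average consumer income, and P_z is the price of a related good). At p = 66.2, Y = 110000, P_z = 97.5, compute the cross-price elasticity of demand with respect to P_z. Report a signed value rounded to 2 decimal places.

At the given values, Q = -8516 − 91.1(66.2) + 0.105(110000) + 132(97.5) = 9873.18.
∂Q/∂P_z = 132.
E = (132) × (97.5/9873.18) = 1.3035…

1.30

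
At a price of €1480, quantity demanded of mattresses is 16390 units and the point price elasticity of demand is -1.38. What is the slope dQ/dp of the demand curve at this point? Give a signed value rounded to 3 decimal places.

-15.283

Ed = (dQ/dp)·(p/Q) ⇒ dQ/dp = Ed·Q/p = (-1.38)·16390/1480 = -15.28256…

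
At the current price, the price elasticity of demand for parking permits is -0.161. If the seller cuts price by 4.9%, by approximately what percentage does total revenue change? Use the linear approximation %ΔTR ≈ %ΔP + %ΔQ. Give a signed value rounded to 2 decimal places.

%ΔQ ≈ Ed × %ΔP = (-0.161) × (-4.9%) = +0.7889%
%ΔTR ≈ %ΔP + %ΔQ = (-4.9%) + (+0.7889%) = -4.1111%

-4.11%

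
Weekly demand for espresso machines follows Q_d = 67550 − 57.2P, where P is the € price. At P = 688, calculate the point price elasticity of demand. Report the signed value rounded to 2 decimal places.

dQ_d/dP = −57.2. At P = 688, Q_d = 67550 − 57.2(688) = 28196.4.
Ed = (dQ_d/dP)·(P/Q_d) = −57.2 × (688/28196.4) = -1.3956…

-1.40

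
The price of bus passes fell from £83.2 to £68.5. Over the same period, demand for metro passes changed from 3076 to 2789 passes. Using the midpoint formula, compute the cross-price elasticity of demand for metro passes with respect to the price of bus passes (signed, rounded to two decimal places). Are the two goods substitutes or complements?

0.50; substitutes

%ΔQ_{metro passes} = (2789 − 3076)/avg = -287/2932.5 = -0.097868…
%ΔP_{bus passes} = (68.5 − 83.2)/avg = -14.7/75.85 = -0.193803…
E_cross = (-287/2932.5) / (-14.7/75.85) = 0.5049…
E_cross > 0 ⇒ the goods are substitutes.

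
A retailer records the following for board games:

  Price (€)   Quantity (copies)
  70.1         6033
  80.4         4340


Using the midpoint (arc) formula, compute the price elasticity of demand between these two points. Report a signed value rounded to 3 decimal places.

%ΔQ = (4340 − 6033) / [(6033 + 4340)/2] = -1693/5186.5 = -0.326424…
%ΔP = (80.4 − 70.1) / [(70.1 + 80.4)/2] = 10.3/75.25 = 0.136877…
Arc Ed = %ΔQ / %ΔP = (-1693/5186.5) / (10.3/75.25) = -2.38479…

-2.385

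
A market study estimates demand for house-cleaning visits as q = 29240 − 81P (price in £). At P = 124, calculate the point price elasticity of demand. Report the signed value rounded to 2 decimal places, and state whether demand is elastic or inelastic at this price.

-0.52; inelastic

dq/dP = −81. At P = 124, q = 29240 − 81(124) = 19196.
Ed = (dq/dP)·(P/q) = −81 × (124/19196) = -0.5232…
|Ed| = 0.52 < 1, so demand is inelastic.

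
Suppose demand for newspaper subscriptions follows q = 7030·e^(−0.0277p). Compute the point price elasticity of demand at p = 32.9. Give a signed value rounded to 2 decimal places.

dq/dp = −0.0277·q = -78.2798. At p = 32.9, q = 2825.98.
Ed = (dq/dp)·(p/q) = (-78.2798) × (32.9/2825.98) = -0.9113…

-0.91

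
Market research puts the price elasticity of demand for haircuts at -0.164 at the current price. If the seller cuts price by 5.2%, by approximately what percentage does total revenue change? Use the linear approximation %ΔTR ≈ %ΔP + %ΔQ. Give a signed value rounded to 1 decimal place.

-4.3%

%ΔQ ≈ Ed × %ΔP = (-0.164) × (-5.2%) = +0.8528%
%ΔTR ≈ %ΔP + %ΔQ = (-5.2%) + (+0.8528%) = -4.3472%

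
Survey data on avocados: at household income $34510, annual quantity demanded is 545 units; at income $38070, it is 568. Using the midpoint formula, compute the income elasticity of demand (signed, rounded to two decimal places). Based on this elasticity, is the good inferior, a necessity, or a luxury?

%ΔQ = (568 − 545)/[( 545 + 568)/2] = 23/556.5 = 0.041329…
%ΔIncome = (38070 − 34510)/[( 34510 + 38070)/2] = 3560/36290 = 0.098098…
E_income = (23/556.5) / (3560/36290) = 0.4213…
0 < E_income < 1 ⇒ normal good, necessity.

0.42; necessity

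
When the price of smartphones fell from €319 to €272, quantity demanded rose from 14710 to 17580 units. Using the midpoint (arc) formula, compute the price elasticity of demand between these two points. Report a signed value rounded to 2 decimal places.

-1.12

%ΔQ = (17580 − 14710) / [(14710 + 17580)/2] = 2870/16145 = 0.177764…
%ΔP = (272 − 319) / [(319 + 272)/2] = -47/295.5 = -0.159052…
Arc Ed = %ΔQ / %ΔP = (2870/16145) / (-47/295.5) = -1.1176…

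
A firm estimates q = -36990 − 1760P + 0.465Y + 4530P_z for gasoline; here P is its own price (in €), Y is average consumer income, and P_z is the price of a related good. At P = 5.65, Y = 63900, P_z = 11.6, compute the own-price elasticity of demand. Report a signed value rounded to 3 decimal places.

At the given values, q = -36990 − 1760(5.65) + 0.465(63900) + 4530(11.6) = 35327.5.
∂q/∂P = −1760.
E = (-1760) × (5.65/35327.5) = -0.28148…

-0.281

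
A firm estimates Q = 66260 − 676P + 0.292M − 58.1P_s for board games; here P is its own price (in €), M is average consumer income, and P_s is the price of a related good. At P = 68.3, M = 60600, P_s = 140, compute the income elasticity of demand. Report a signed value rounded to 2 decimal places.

0.60

At the given values, Q = 66260 − 676(68.3) + 0.292(60600) − 58.1(140) = 29650.4.
∂Q/∂M = 0.292.
E = (0.292) × (60600/29650.4) = 0.5967…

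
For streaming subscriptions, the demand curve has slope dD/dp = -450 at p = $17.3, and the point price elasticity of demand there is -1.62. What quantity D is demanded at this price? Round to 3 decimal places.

Ed = (dD/dp)·(p/D) ⇒ D = (dD/dp)·p/Ed = (-450)·17.3/(-1.62) = 4805.55555…

4805.556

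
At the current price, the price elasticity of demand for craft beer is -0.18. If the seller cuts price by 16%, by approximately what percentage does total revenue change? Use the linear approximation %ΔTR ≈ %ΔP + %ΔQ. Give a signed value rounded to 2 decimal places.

%ΔQ ≈ Ed × %ΔP = (-0.18) × (-16%) = +2.8800%
%ΔTR ≈ %ΔP + %ΔQ = (-16%) + (+2.8800%) = -13.1200%

-13.12%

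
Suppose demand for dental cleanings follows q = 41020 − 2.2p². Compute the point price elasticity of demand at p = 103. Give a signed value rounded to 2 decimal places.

-2.64

dq/dp = −2·2.2·p = -453.2. At p = 103, q = 17680.2.
Ed = (dq/dp)·(p/q) = (-453.2) × (103/17680.2) = -2.6402…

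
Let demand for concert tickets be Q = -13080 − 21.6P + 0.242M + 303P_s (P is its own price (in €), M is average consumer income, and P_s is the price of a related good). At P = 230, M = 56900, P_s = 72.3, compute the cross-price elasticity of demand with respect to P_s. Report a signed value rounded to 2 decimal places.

1.24

At the given values, Q = -13080 − 21.6(230) + 0.242(56900) + 303(72.3) = 17628.7.
∂Q/∂P_s = 303.
E = (303) × (72.3/17628.7) = 1.2426…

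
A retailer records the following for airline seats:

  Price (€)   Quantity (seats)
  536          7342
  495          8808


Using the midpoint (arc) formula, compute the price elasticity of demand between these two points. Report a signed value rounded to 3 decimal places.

%ΔQ = (8808 − 7342) / [(7342 + 8808)/2] = 1466/8075 = 0.181547…
%ΔP = (495 − 536) / [(536 + 495)/2] = -41/515.5 = -0.079534…
Arc Ed = %ΔQ / %ΔP = (1466/8075) / (-41/515.5) = -2.28263…

-2.283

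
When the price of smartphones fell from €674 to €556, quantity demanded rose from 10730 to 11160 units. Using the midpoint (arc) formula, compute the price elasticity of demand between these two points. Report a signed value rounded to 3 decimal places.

%ΔQ = (11160 − 10730) / [(10730 + 11160)/2] = 430/10945 = 0.039287…
%ΔP = (556 − 674) / [(674 + 556)/2] = -118/615 = -0.191869…
Arc Ed = %ΔQ / %ΔP = (430/10945) / (-118/615) = -0.20476…

-0.205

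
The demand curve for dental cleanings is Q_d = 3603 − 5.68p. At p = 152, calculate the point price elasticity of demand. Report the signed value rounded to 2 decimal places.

dQ_d/dp = −5.68. At p = 152, Q_d = 3603 − 5.68(152) = 2739.64.
Ed = (dQ_d/dp)·(p/Q_d) = −5.68 × (152/2739.64) = -0.3151…

-0.32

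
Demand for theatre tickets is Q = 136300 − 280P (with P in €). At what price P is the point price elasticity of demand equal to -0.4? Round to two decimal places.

139.08

Ed = −280P/(136300 − 280P). Set this equal to -0.4:
280P = 0.4·(136300 − 280P) ⇒ 280P(1 + 0.4) = 0.4·136300
P = 0.4·136300 / (280·1.4) = 139.0816…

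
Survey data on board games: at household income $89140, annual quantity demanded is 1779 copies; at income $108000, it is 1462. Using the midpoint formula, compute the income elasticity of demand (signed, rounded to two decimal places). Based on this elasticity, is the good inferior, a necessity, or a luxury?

-1.02; inferior

%ΔQ = (1462 − 1779)/[( 1779 + 1462)/2] = -317/1620.5 = -0.195618…
%ΔIncome = (108000 − 89140)/[( 89140 + 108000)/2] = 18860/98570 = 0.191336…
E_income = (-317/1620.5) / (18860/98570) = -1.0223…
E_income < 0 ⇒ inferior good.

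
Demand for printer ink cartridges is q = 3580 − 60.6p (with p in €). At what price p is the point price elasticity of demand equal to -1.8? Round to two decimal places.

37.98

Ed = −60.6p/(3580 − 60.6p). Set this equal to -1.8:
60.6p = 1.8·(3580 − 60.6p) ⇒ 60.6p(1 + 1.8) = 1.8·3580
p = 1.8·3580 / (60.6·2.8) = 37.9773…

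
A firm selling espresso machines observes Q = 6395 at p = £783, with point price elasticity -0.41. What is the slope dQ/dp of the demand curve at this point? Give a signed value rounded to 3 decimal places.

-3.349

Ed = (dQ/dp)·(p/Q) ⇒ dQ/dp = Ed·Q/p = (-0.41)·6395/783 = -3.34859…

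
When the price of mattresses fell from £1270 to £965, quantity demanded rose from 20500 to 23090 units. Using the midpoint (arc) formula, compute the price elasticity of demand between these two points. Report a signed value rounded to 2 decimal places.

%ΔQ = (23090 − 20500) / [(20500 + 23090)/2] = 2590/21795 = 0.118834…
%ΔP = (965 − 1270) / [(1270 + 965)/2] = -305/1117.5 = -0.272930…
Arc Ed = %ΔQ / %ΔP = (2590/21795) / (-305/1117.5) = -0.4354…

-0.44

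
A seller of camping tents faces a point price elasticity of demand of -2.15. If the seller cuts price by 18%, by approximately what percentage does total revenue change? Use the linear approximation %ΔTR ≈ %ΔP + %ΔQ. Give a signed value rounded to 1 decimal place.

+20.7%

%ΔQ ≈ Ed × %ΔP = (-2.15) × (-18%) = +38.7000%
%ΔTR ≈ %ΔP + %ΔQ = (-18%) + (+38.7000%) = +20.7000%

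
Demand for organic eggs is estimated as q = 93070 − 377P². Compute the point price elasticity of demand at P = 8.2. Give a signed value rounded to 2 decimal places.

dq/dP = −2·377·P = -6182.8. At P = 8.2, q = 67720.52.
Ed = (dq/dP)·(P/q) = (-6182.8) × (8.2/67720.52) = -0.7486…

-0.75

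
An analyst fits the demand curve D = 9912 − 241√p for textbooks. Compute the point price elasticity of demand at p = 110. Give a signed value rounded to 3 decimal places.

dD/dp = −241/(2√p) = -11.4892. At p = 110, D = 7384.37.
Ed = (dD/dp)·(p/D) = (-11.4892) × (110/7384.37) = -0.17114…

-0.171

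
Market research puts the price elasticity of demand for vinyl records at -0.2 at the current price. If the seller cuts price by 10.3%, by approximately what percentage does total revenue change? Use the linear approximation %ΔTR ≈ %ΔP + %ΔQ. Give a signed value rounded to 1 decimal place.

-8.2%

%ΔQ ≈ Ed × %ΔP = (-0.2) × (-10.3%) = +2.0600%
%ΔTR ≈ %ΔP + %ΔQ = (-10.3%) + (+2.0600%) = -8.2400%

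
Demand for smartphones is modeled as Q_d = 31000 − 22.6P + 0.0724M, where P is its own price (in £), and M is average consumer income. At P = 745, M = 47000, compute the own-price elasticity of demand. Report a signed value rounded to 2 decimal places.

-0.96

At the given values, Q_d = 31000 − 22.6(745) + 0.0724(47000) = 17565.8.
∂Q_d/∂P = −22.6.
E = (-22.6) × (745/17565.8) = -0.9585…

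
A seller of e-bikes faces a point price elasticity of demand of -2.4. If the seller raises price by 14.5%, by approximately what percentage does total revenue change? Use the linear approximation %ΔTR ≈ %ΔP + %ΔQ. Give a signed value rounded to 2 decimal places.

%ΔQ ≈ Ed × %ΔP = (-2.4) × (+14.5%) = -34.8000%
%ΔTR ≈ %ΔP + %ΔQ = (+14.5%) + (-34.8000%) = -20.3000%

-20.30%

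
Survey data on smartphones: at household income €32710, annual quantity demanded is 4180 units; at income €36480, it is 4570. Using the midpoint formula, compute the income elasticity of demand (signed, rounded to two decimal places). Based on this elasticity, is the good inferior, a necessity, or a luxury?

%ΔQ = (4570 − 4180)/[( 4180 + 4570)/2] = 390/4375 = 0.089142…
%ΔIncome = (36480 − 32710)/[( 32710 + 36480)/2] = 3770/34595 = 0.108975…
E_income = (390/4375) / (3770/34595) = 0.8180…
0 < E_income < 1 ⇒ normal good, necessity.

0.82; necessity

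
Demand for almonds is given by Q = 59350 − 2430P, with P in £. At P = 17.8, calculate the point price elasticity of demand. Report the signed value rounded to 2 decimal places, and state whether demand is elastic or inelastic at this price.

dQ/dP = −2430. At P = 17.8, Q = 59350 − 2430(17.8) = 16096.
Ed = (dQ/dP)·(P/Q) = −2430 × (17.8/16096) = -2.6872…
|Ed| = 2.69 > 1, so demand is elastic.

-2.69; elastic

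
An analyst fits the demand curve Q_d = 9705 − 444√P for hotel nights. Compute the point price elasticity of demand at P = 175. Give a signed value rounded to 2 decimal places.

dQ_d/dP = −444/(2√P) = -16.7816. At P = 175, Q_d = 3831.43.
Ed = (dQ_d/dP)·(P/Q_d) = (-16.7816) × (175/3831.43) = -0.7664…

-0.77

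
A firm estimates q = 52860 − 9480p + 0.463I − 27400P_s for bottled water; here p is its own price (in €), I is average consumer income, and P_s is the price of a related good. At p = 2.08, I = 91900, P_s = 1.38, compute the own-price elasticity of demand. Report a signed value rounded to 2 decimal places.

-0.52

At the given values, q = 52860 − 9480(2.08) + 0.463(91900) − 27400(1.38) = 37879.3.
∂q/∂p = −9480.
E = (-9480) × (2.08/37879.3) = -0.5205…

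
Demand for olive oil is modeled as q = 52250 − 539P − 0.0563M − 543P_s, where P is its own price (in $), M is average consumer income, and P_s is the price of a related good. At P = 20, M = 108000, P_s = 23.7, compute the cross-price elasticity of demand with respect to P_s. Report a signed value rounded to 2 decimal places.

-0.57

At the given values, q = 52250 − 539(20) − 0.0563(108000) − 543(23.7) = 22520.5.
∂q/∂P_s = -543.
E = (-543) × (23.7/22520.5) = -0.5714…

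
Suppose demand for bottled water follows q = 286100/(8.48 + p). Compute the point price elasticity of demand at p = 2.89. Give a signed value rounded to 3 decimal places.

-0.254

dq/dp = −286100/(8.48 + p)² = -2213.08. At p = 2.89, q = 25162.7.
Ed = (dq/dp)·(p/q) = (-2213.08) × (2.89/25162.7) = -0.25417…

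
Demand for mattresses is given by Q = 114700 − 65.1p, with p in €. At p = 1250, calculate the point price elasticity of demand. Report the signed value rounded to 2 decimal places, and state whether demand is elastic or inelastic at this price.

dQ/dp = −65.1. At p = 1250, Q = 114700 − 65.1(1250) = 33325.
Ed = (dQ/dp)·(p/Q) = −65.1 × (1250/33325) = -2.4418…
|Ed| = 2.44 > 1, so demand is elastic.

-2.44; elastic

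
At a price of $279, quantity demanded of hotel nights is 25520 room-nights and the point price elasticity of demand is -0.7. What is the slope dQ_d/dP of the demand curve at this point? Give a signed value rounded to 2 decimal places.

Ed = (dQ_d/dP)·(P/Q_d) ⇒ dQ_d/dP = Ed·Q_d/P = (-0.7)·25520/279 = -64.0286…

-64.03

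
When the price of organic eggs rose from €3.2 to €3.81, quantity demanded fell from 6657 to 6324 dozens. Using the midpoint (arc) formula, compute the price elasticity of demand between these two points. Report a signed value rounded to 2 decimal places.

%ΔQ = (6324 − 6657) / [(6657 + 6324)/2] = -333/6490.5 = -0.051305…
%ΔP = (3.81 − 3.2) / [(3.2 + 3.81)/2] = 0.61/3.505 = 0.174037…
Arc Ed = %ΔQ / %ΔP = (-333/6490.5) / (0.61/3.505) = -0.2947…

-0.29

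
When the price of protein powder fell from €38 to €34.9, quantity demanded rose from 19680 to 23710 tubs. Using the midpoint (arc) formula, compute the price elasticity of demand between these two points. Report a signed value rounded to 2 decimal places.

%ΔQ = (23710 − 19680) / [(19680 + 23710)/2] = 4030/21695 = 0.185757…
%ΔP = (34.9 − 38) / [(38 + 34.9)/2] = -3.1/36.45 = -0.085048…
Arc Ed = %ΔQ / %ΔP = (4030/21695) / (-3.1/36.45) = -2.1841…

-2.18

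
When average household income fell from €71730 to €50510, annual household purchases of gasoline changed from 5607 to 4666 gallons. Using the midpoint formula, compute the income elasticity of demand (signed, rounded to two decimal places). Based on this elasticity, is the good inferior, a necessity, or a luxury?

0.53; necessity

%ΔQ = (4666 − 5607)/[( 5607 + 4666)/2] = -941/5136.5 = -0.183198…
%ΔIncome = (50510 − 71730)/[( 71730 + 50510)/2] = -21220/61120 = -0.347185…
E_income = (-941/5136.5) / (-21220/61120) = 0.5276…
0 < E_income < 1 ⇒ normal good, necessity.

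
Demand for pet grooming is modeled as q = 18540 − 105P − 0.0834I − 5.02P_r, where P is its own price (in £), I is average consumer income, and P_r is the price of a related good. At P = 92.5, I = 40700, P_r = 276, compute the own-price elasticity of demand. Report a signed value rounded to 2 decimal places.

-2.40

At the given values, q = 18540 − 105(92.5) − 0.0834(40700) − 5.02(276) = 4047.6.
∂q/∂P = −105.
E = (-105) × (92.5/4047.6) = -2.3995…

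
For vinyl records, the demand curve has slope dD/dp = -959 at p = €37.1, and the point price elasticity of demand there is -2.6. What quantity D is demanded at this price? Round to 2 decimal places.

13684.19

Ed = (dD/dp)·(p/D) ⇒ D = (dD/dp)·p/Ed = (-959)·37.1/(-2.6) = 13684.1923…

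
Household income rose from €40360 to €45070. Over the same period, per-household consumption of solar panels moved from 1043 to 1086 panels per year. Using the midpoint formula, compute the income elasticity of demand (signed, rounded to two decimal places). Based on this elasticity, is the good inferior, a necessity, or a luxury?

0.37; necessity

%ΔQ = (1086 − 1043)/[( 1043 + 1086)/2] = 43/1064.5 = 0.040394…
%ΔIncome = (45070 − 40360)/[( 40360 + 45070)/2] = 4710/42715 = 0.110265…
E_income = (43/1064.5) / (4710/42715) = 0.3663…
0 < E_income < 1 ⇒ normal good, necessity.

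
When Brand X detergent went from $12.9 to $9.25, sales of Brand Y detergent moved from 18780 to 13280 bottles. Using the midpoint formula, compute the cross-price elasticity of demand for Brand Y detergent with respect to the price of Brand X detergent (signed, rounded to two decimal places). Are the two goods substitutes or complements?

1.04; substitutes

%ΔQ_{Brand Y detergent} = (13280 − 18780)/avg = -5500/16030 = -0.343106…
%ΔP_{Brand X detergent} = (9.25 − 12.9)/avg = -3.65/11.075 = -0.329571…
E_cross = (-5500/16030) / (-3.65/11.075) = 1.0410…
E_cross > 0 ⇒ the goods are substitutes.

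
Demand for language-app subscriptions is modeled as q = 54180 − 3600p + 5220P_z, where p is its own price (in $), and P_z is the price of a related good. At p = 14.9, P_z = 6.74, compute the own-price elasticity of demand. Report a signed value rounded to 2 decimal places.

-1.50

At the given values, q = 54180 − 3600(14.9) + 5220(6.74) = 35722.8.
∂q/∂p = −3600.
E = (-3600) × (14.9/35722.8) = -1.5015…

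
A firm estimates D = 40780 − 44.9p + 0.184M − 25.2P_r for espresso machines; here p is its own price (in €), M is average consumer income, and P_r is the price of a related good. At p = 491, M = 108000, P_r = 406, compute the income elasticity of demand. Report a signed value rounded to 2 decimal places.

At the given values, D = 40780 − 44.9(491) + 0.184(108000) − 25.2(406) = 28374.9.
∂D/∂M = 0.184.
E = (0.184) × (108000/28374.9) = 0.7003…

0.70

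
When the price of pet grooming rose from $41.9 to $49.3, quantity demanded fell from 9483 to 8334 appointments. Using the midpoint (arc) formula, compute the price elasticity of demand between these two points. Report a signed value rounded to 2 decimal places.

-0.79

%ΔQ = (8334 − 9483) / [(9483 + 8334)/2] = -1149/8908.5 = -0.128977…
%ΔP = (49.3 − 41.9) / [(41.9 + 49.3)/2] = 7.4/45.6 = 0.162280…
Arc Ed = %ΔQ / %ΔP = (-1149/8908.5) / (7.4/45.6) = -0.7947…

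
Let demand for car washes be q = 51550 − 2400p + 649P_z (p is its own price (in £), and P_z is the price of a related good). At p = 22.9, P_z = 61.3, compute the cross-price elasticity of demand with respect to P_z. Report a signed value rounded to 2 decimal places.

1.09

At the given values, q = 51550 − 2400(22.9) + 649(61.3) = 36373.7.
∂q/∂P_z = 649.
E = (649) × (61.3/36373.7) = 1.0937…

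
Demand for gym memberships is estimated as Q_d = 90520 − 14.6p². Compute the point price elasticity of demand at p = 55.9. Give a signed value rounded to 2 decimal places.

dQ_d/dp = −2·14.6·p = -1632.28. At p = 55.9, Q_d = 44897.774.
Ed = (dQ_d/dp)·(p/Q_d) = (-1632.28) × (55.9/44897.774) = -2.0322…

-2.03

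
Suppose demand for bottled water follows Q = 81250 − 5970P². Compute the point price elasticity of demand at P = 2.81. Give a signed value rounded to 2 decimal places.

-2.76

dQ/dP = −2·5970·P = -33551.4. At P = 2.81, Q = 34110.283.
Ed = (dQ/dP)·(P/Q) = (-33551.4) × (2.81/34110.283) = -2.7639…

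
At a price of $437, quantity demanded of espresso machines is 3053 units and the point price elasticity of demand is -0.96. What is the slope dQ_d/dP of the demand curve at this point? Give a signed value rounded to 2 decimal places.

-6.71

Ed = (dQ_d/dP)·(P/Q_d) ⇒ dQ_d/dP = Ed·Q_d/P = (-0.96)·3053/437 = -6.7068…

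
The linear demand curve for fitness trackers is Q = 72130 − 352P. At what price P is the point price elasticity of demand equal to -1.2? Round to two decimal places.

Ed = −352P/(72130 − 352P). Set this equal to -1.2:
352P = 1.2·(72130 − 352P) ⇒ 352P(1 + 1.2) = 1.2·72130
P = 1.2·72130 / (352·2.2) = 111.7716…

111.77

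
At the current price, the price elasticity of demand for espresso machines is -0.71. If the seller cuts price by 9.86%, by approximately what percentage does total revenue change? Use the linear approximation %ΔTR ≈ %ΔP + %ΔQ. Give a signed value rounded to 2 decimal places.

%ΔQ ≈ Ed × %ΔP = (-0.71) × (-9.86%) = +7.0006%
%ΔTR ≈ %ΔP + %ΔQ = (-9.86%) + (+7.0006%) = -2.8594%

-2.86%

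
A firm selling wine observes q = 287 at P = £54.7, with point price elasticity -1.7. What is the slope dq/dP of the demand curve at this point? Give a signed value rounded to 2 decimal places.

-8.92

Ed = (dq/dP)·(P/q) ⇒ dq/dP = Ed·q/P = (-1.7)·287/54.7 = -8.9195…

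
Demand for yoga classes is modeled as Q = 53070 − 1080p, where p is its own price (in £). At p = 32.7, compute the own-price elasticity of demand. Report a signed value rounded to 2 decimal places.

-1.99

At the given values, Q = 53070 − 1080(32.7) = 17754.
∂Q/∂p = −1080.
E = (-1080) × (32.7/17754) = -1.9891…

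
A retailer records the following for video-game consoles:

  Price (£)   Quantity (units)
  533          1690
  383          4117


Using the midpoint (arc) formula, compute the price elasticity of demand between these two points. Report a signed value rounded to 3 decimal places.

-2.552

%ΔQ = (4117 − 1690) / [(1690 + 4117)/2] = 2427/2903.5 = 0.835887…
%ΔP = (383 − 533) / [(533 + 383)/2] = -150/458 = -0.327510…
Arc Ed = %ΔQ / %ΔP = (2427/2903.5) / (-150/458) = -2.55224…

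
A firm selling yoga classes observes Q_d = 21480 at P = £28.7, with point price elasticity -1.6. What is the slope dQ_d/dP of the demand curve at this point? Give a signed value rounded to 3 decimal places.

Ed = (dQ_d/dP)·(P/Q_d) ⇒ dQ_d/dP = Ed·Q_d/P = (-1.6)·21480/28.7 = -1197.49128…

-1197.491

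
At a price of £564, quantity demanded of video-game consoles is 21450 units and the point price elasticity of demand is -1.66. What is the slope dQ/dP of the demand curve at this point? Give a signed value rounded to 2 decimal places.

Ed = (dQ/dP)·(P/Q) ⇒ dQ/dP = Ed·Q/P = (-1.66)·21450/564 = -63.1329…

-63.13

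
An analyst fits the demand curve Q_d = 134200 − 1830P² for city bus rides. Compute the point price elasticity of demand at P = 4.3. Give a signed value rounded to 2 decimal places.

dQ_d/dP = −2·1830·P = -15738. At P = 4.3, Q_d = 100363.3.
Ed = (dQ_d/dP)·(P/Q_d) = (-15738) × (4.3/100363.3) = -0.6742…

-0.67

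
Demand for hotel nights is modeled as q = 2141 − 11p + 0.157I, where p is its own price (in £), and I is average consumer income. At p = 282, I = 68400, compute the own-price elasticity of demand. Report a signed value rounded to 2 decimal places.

-0.32

At the given values, q = 2141 − 11(282) + 0.157(68400) = 9777.8.
∂q/∂p = −11.
E = (-11) × (282/9777.8) = -0.3172…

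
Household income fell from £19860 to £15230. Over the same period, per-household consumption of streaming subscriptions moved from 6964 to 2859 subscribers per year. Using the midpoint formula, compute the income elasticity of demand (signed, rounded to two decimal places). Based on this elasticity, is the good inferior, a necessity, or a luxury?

%ΔQ = (2859 − 6964)/[( 6964 + 2859)/2] = -4105/4911.5 = -0.835793…
%ΔIncome = (15230 − 19860)/[( 19860 + 15230)/2] = -4630/17545 = -0.263892…
E_income = (-4105/4911.5) / (-4630/17545) = 3.1671…
E_income > 1 ⇒ normal good, luxury.

3.17; luxury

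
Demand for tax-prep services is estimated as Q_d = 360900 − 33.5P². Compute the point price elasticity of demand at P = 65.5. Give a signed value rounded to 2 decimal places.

dQ_d/dP = −2·33.5·P = -4388.5. At P = 65.5, Q_d = 217176.625.
Ed = (dQ_d/dP)·(P/Q_d) = (-4388.5) × (65.5/217176.625) = -1.3235…

-1.32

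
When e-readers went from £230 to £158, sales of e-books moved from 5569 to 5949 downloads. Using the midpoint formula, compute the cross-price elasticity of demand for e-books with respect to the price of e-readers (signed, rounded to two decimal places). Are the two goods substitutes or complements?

-0.18; complements

%ΔQ_{e-books} = (5949 − 5569)/avg = 380/5759 = 0.065983…
%ΔP_{e-readers} = (158 − 230)/avg = -72/194 = -0.371134…
E_cross = (380/5759) / (-72/194) = -0.1777…
E_cross < 0 ⇒ the goods are complements.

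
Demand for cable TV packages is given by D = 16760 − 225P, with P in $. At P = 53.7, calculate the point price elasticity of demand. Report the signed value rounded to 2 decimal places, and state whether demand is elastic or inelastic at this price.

-2.58; elastic

dD/dP = −225. At P = 53.7, D = 16760 − 225(53.7) = 4677.5.
Ed = (dD/dP)·(P/D) = −225 × (53.7/4677.5) = -2.5831…
|Ed| = 2.58 > 1, so demand is elastic.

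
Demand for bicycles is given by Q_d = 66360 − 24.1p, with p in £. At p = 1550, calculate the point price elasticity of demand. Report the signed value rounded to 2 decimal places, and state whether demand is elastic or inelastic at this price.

-1.29; elastic

dQ_d/dp = −24.1. At p = 1550, Q_d = 66360 − 24.1(1550) = 29005.
Ed = (dQ_d/dp)·(p/Q_d) = −24.1 × (1550/29005) = -1.2878…
|Ed| = 1.29 > 1, so demand is elastic.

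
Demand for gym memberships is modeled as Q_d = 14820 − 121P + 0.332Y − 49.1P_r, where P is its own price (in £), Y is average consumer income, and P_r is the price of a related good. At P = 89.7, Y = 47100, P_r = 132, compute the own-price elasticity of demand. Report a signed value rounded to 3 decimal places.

-0.827

At the given values, Q_d = 14820 − 121(89.7) + 0.332(47100) − 49.1(132) = 13122.3.
∂Q_d/∂P = −121.
E = (-121) × (89.7/13122.3) = -0.82711…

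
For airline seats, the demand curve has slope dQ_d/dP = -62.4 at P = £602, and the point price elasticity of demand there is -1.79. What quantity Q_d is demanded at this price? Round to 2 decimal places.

Ed = (dQ_d/dP)·(P/Q_d) ⇒ Q_d = (dQ_d/dP)·P/Ed = (-62.4)·602/(-1.79) = 20985.9217…

20985.92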